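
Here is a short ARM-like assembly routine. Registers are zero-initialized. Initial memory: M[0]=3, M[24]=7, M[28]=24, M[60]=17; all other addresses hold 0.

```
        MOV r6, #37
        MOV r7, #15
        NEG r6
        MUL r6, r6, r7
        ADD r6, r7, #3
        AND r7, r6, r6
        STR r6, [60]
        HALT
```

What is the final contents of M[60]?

18

MOV r6, #37 → r6=37
MOV r7, #15 → r7=15
NEG r6 → r6=-(37)=-37
MUL r6, r6, r7 → r6=(-37)*15=-555
ADD r6, r7, #3 → r6=15+3=18
AND r7, r6, r6 → r7=18&18=18
STR r6, [60] → M[60]=18
halt.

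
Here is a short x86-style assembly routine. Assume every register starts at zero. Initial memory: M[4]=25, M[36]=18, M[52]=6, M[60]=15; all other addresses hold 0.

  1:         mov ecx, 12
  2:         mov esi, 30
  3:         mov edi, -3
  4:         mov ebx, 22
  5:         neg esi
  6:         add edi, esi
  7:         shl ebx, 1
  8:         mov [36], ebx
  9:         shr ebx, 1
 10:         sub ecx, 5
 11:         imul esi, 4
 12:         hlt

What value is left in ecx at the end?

7

after mov ecx, 12: ecx=12
after mov esi, 30: esi=30
after mov edi, -3: edi=-3
after mov ebx, 22: ebx=22
after neg esi: esi=-(30)=-30
after add edi, esi: edi=(-3)+(-30)=-33
after shl ebx, 1: ebx=22<<1=44
mov [36], ebx → M[36]=44
after shr ebx, 1: ebx=44>>1=22
after sub ecx, 5: ecx=12-5=7
after imul esi, 4: esi=(-30)*4=-120
halt.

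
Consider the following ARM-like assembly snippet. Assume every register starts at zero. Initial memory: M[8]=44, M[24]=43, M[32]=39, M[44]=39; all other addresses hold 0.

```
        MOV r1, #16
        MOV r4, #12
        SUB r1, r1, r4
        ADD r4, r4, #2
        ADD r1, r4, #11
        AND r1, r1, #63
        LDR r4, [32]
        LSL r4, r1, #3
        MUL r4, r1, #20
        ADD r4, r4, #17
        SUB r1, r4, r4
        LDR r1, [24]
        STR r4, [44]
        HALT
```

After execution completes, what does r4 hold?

517

after MOV r1, #16: r1=16
after MOV r4, #12: r4=12
after SUB r1, r1, r4: r1=16-12=4
after ADD r4, r4, #2: r4=12+2=14
after ADD r1, r4, #11: r1=14+11=25
after AND r1, r1, #63: r1=25&63=25
after LDR r4, [32]: r4=M[32]=39
after LSL r4, r1, #3: r4=25<<3=200
after MUL r4, r1, #20: r4=25*20=500
after ADD r4, r4, #17: r4=500+17=517
after SUB r1, r4, r4: r1=517-517=0
after LDR r1, [24]: r1=M[24]=43
STR r4, [44] → M[44]=517
halt.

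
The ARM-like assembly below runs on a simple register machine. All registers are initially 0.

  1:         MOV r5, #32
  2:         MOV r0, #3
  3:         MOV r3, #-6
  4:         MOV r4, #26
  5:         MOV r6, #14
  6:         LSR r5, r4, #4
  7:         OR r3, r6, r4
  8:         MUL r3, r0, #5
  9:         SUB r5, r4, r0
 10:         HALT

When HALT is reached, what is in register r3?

after MOV r5, #32: r5=32
after MOV r0, #3: r0=3
after MOV r3, #-6: r3=-6
after MOV r4, #26: r4=26
after MOV r6, #14: r6=14
after LSR r5, r4, #4: r5=26>>4=1
after OR r3, r6, r4: r3=14|26=30
after MUL r3, r0, #5: r3=3*5=15
after SUB r5, r4, r0: r5=26-3=23
halt.

15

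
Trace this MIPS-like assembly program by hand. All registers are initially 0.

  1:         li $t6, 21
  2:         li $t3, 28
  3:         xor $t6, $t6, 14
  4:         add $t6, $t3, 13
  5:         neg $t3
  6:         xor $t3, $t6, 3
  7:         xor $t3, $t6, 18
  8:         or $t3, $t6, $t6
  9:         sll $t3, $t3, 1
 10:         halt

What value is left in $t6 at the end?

$t6=21
$t3=28
$t6=21^14=27
$t6=28+13=41
$t3=-(28)=-28
$t3=41^3=42
$t3=41^18=59
$t3=41|41=41
$t3=41<<1=82
halt.

41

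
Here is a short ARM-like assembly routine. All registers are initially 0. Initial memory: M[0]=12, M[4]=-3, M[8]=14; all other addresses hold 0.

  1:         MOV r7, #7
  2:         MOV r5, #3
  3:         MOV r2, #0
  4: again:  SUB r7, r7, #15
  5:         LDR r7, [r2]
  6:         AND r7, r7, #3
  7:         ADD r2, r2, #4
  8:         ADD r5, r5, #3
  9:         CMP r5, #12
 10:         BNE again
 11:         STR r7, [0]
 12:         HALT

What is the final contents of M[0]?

2

after MOV r7, #7: r7=7
after MOV r5, #3: r5=3
after MOV r2, #0: r2=0
after SUB r7, r7, #15: r7=7-15=-8
after LDR r7, [r2]: r7=M[0]=12
after AND r7, r7, #3: r7=12&3=0
after ADD r2, r2, #4: r2=0+4=4
after ADD r5, r5, #3: r5=3+3=6
CMP r5, #12  (cmp 6,12)
BNE again: taken
after SUB r7, r7, #15: r7=0-15=-15
after LDR r7, [r2]: r7=M[4]=-3
after AND r7, r7, #3: r7=(-3)&3=1
after ADD r2, r2, #4: r2=4+4=8
after ADD r5, r5, #3: r5=6+3=9
CMP r5, #12  (cmp 9,12)
BNE again: taken
after SUB r7, r7, #15: r7=1-15=-14
after LDR r7, [r2]: r7=M[8]=14
after AND r7, r7, #3: r7=14&3=2
after ADD r2, r2, #4: r2=8+4=12
after ADD r5, r5, #3: r5=9+3=12
CMP r5, #12  (cmp 12,12)
BNE again: not taken
STR r7, [0] → M[0]=2
halt.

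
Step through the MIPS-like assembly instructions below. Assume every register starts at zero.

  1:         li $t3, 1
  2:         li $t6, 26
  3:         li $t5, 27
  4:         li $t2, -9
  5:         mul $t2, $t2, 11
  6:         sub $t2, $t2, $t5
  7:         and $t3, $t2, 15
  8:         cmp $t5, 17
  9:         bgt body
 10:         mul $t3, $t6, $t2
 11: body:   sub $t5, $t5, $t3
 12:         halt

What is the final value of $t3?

li $t3, 1 → $t3=1
li $t6, 26 → $t6=26
li $t5, 27 → $t5=27
li $t2, -9 → $t2=-9
mul $t2, $t2, 11 → $t2=(-9)*11=-99
sub $t2, $t2, $t5 → $t2=(-99)-27=-126
and $t3, $t2, 15 → $t3=(-126)&15=2
cmp $t5, 17  (cmp 27,17)
bgt body: taken
sub $t5, $t5, $t3 → $t5=27-2=25
halt.

2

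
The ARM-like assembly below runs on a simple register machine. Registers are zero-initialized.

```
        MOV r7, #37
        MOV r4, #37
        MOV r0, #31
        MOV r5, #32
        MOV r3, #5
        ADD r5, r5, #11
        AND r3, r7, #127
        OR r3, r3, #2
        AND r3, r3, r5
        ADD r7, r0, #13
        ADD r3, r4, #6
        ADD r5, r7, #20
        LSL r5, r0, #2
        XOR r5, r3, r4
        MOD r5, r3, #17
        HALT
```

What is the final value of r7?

44

after MOV r7, #37: r7=37
after MOV r4, #37: r4=37
after MOV r0, #31: r0=31
after MOV r5, #32: r5=32
after MOV r3, #5: r3=5
after ADD r5, r5, #11: r5=32+11=43
after AND r3, r7, #127: r3=37&127=37
after OR r3, r3, #2: r3=37|2=39
after AND r3, r3, r5: r3=39&43=35
after ADD r7, r0, #13: r7=31+13=44
after ADD r3, r4, #6: r3=37+6=43
after ADD r5, r7, #20: r5=44+20=64
after LSL r5, r0, #2: r5=31<<2=124
after XOR r5, r3, r4: r5=43^37=14
after MOD r5, r3, #17: r5=43%17=9
halt.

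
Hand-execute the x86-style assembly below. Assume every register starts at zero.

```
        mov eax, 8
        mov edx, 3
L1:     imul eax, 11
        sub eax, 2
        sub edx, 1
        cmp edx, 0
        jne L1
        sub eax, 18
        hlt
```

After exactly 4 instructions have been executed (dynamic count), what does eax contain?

86

eax=8
edx=3
eax=8*11=88
eax=88-2=86
After step 4: eax = 86.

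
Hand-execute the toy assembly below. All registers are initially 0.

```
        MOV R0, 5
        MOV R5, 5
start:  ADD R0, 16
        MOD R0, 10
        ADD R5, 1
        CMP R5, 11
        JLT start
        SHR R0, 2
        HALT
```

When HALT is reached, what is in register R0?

0

R0=5
R5=5
R0=5+16=21
R0=21%10=1
R5=5+1=6
CMP R5, 11  (cmp 6,11)
JLT start: taken
R0=1+16=17
R0=17%10=7
R5=6+1=7
CMP R5, 11  (cmp 7,11)
JLT start: taken
R0=7+16=23
R0=23%10=3
R5=7+1=8
CMP R5, 11  (cmp 8,11)
JLT start: taken
R0=3+16=19
R0=19%10=9
R5=8+1=9
CMP R5, 11  (cmp 9,11)
JLT start: taken
R0=9+16=25
R0=25%10=5
R5=9+1=10
CMP R5, 11  (cmp 10,11)
JLT start: taken
R0=5+16=21
R0=21%10=1
R5=10+1=11
CMP R5, 11  (cmp 11,11)
JLT start: not taken
R0=1>>2=0
halt.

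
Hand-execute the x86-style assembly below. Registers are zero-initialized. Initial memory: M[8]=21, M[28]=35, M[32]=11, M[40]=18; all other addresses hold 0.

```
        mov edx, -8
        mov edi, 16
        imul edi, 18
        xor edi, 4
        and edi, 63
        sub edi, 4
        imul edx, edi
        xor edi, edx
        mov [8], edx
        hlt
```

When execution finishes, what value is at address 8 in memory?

-256

after mov edx, -8: edx=-8
after mov edi, 16: edi=16
after imul edi, 18: edi=16*18=288
after xor edi, 4: edi=288^4=292
after and edi, 63: edi=292&63=36
after sub edi, 4: edi=36-4=32
after imul edx, edi: edx=(-8)*32=-256
after xor edi, edx: edi=32^(-256)=-224
mov [8], edx → M[8]=-256
halt.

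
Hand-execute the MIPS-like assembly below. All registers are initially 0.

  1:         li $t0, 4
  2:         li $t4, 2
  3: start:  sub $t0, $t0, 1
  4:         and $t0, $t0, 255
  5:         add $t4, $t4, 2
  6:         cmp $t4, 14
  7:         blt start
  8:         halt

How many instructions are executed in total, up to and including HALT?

33

$t0=4
$t4=2
$t0=4-1=3
$t0=3&255=3
$t4=2+2=4
cmp $t4, 14  (cmp 4,14)
blt start: taken
$t0=3-1=2
$t0=2&255=2
$t4=4+2=6
cmp $t4, 14  (cmp 6,14)
blt start: taken
$t0=2-1=1
$t0=1&255=1
$t4=6+2=8
cmp $t4, 14  (cmp 8,14)
blt start: taken
$t0=1-1=0
$t0=0&255=0
$t4=8+2=10
cmp $t4, 14  (cmp 10,14)
blt start: taken
$t0=0-1=-1
$t0=(-1)&255=255
$t4=10+2=12
cmp $t4, 14  (cmp 12,14)
blt start: taken
$t0=255-1=254
$t0=254&255=254
$t4=12+2=14
cmp $t4, 14  (cmp 14,14)
blt start: not taken
halt.
Total executed instructions: 33.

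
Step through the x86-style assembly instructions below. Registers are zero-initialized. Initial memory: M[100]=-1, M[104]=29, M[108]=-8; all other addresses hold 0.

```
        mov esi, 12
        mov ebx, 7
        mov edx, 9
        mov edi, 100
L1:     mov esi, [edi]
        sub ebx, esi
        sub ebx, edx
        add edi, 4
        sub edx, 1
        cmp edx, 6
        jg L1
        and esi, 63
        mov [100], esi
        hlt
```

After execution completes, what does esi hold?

56

after mov esi, 12: esi=12
after mov ebx, 7: ebx=7
after mov edx, 9: edx=9
after mov edi, 100: edi=100
after mov esi, [edi]: esi=M[100]=-1
after sub ebx, esi: ebx=7-(-1)=8
after sub ebx, edx: ebx=8-9=-1
after add edi, 4: edi=100+4=104
after sub edx, 1: edx=9-1=8
cmp edx, 6  (cmp 8,6)
jg L1: taken
after mov esi, [edi]: esi=M[104]=29
after sub ebx, esi: ebx=(-1)-29=-30
after sub ebx, edx: ebx=(-30)-8=-38
after add edi, 4: edi=104+4=108
after sub edx, 1: edx=8-1=7
cmp edx, 6  (cmp 7,6)
jg L1: taken
after mov esi, [edi]: esi=M[108]=-8
after sub ebx, esi: ebx=(-38)-(-8)=-30
after sub ebx, edx: ebx=(-30)-7=-37
after add edi, 4: edi=108+4=112
after sub edx, 1: edx=7-1=6
cmp edx, 6  (cmp 6,6)
jg L1: not taken
after and esi, 63: esi=(-8)&63=56
mov [100], esi → M[100]=56
halt.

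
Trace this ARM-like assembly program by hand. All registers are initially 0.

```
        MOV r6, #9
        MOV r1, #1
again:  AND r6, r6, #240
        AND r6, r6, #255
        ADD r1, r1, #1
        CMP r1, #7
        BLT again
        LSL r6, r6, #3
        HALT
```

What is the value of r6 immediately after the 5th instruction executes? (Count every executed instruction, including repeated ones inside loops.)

0

r6=9
r1=1
r6=9&240=0
r6=0&255=0
r1=1+1=2
After step 5: r6 = 0.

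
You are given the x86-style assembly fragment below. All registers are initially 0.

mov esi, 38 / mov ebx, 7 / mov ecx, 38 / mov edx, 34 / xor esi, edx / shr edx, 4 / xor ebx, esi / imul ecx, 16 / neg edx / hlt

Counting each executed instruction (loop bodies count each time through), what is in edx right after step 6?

2

esi=38
ebx=7
ecx=38
edx=34
esi=38^34=4
edx=34>>4=2
After step 6: edx = 2.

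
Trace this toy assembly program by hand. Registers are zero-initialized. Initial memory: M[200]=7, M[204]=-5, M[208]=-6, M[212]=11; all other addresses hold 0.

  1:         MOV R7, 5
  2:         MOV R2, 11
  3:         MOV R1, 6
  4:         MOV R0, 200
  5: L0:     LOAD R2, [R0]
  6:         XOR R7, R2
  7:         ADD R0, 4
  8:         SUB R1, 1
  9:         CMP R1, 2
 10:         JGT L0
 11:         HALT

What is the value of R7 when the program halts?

8

after MOV R7, 5: R7=5
after MOV R2, 11: R2=11
after MOV R1, 6: R1=6
after MOV R0, 200: R0=200
after LOAD R2, [R0]: R2=M[200]=7
after XOR R7, R2: R7=5^7=2
after ADD R0, 4: R0=200+4=204
after SUB R1, 1: R1=6-1=5
CMP R1, 2  (cmp 5,2)
JGT L0: taken
after LOAD R2, [R0]: R2=M[204]=-5
after XOR R7, R2: R7=2^(-5)=-7
after ADD R0, 4: R0=204+4=208
after SUB R1, 1: R1=5-1=4
CMP R1, 2  (cmp 4,2)
JGT L0: taken
after LOAD R2, [R0]: R2=M[208]=-6
after XOR R7, R2: R7=(-7)^(-6)=3
after ADD R0, 4: R0=208+4=212
after SUB R1, 1: R1=4-1=3
CMP R1, 2  (cmp 3,2)
JGT L0: taken
after LOAD R2, [R0]: R2=M[212]=11
after XOR R7, R2: R7=3^11=8
after ADD R0, 4: R0=212+4=216
after SUB R1, 1: R1=3-1=2
CMP R1, 2  (cmp 2,2)
JGT L0: not taken
halt.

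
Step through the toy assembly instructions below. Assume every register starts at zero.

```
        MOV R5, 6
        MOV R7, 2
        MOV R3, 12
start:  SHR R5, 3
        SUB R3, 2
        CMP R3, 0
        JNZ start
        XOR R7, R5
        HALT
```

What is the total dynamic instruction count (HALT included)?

MOV R5, 6 → R5=6
MOV R7, 2 → R7=2
MOV R3, 12 → R3=12
SHR R5, 3 → R5=6>>3=0
SUB R3, 2 → R3=12-2=10
CMP R3, 0  (cmp 10,0)
JNZ start: taken
SHR R5, 3 → R5=0>>3=0
SUB R3, 2 → R3=10-2=8
CMP R3, 0  (cmp 8,0)
JNZ start: taken
SHR R5, 3 → R5=0>>3=0
SUB R3, 2 → R3=8-2=6
CMP R3, 0  (cmp 6,0)
JNZ start: taken
SHR R5, 3 → R5=0>>3=0
SUB R3, 2 → R3=6-2=4
CMP R3, 0  (cmp 4,0)
JNZ start: taken
SHR R5, 3 → R5=0>>3=0
SUB R3, 2 → R3=4-2=2
CMP R3, 0  (cmp 2,0)
JNZ start: taken
SHR R5, 3 → R5=0>>3=0
SUB R3, 2 → R3=2-2=0
CMP R3, 0  (cmp 0,0)
JNZ start: not taken
XOR R7, R5 → R7=2^0=2
halt.
Total executed instructions: 29.

29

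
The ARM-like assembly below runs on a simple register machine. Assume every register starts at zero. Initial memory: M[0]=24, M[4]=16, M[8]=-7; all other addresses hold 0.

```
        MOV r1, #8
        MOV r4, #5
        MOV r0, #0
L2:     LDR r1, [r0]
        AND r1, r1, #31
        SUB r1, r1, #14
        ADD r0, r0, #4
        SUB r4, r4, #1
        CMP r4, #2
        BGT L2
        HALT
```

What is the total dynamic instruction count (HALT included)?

MOV r1, #8 → r1=8
MOV r4, #5 → r4=5
MOV r0, #0 → r0=0
LDR r1, [r0] → r1=M[0]=24
AND r1, r1, #31 → r1=24&31=24
SUB r1, r1, #14 → r1=24-14=10
ADD r0, r0, #4 → r0=0+4=4
SUB r4, r4, #1 → r4=5-1=4
CMP r4, #2  (cmp 4,2)
BGT L2: taken
LDR r1, [r0] → r1=M[4]=16
AND r1, r1, #31 → r1=16&31=16
SUB r1, r1, #14 → r1=16-14=2
ADD r0, r0, #4 → r0=4+4=8
SUB r4, r4, #1 → r4=4-1=3
CMP r4, #2  (cmp 3,2)
BGT L2: taken
LDR r1, [r0] → r1=M[8]=-7
AND r1, r1, #31 → r1=(-7)&31=25
SUB r1, r1, #14 → r1=25-14=11
ADD r0, r0, #4 → r0=8+4=12
SUB r4, r4, #1 → r4=3-1=2
CMP r4, #2  (cmp 2,2)
BGT L2: not taken
halt.
Total executed instructions: 25.

25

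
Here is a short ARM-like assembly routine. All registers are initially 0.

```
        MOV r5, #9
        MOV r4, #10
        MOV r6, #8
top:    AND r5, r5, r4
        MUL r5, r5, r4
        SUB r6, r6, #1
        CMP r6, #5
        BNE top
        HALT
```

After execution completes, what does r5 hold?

MOV r5, #9 → r5=9
MOV r4, #10 → r4=10
MOV r6, #8 → r6=8
AND r5, r5, r4 → r5=9&10=8
MUL r5, r5, r4 → r5=8*10=80
SUB r6, r6, #1 → r6=8-1=7
CMP r6, #5  (cmp 7,5)
BNE top: taken
AND r5, r5, r4 → r5=80&10=0
MUL r5, r5, r4 → r5=0*10=0
SUB r6, r6, #1 → r6=7-1=6
CMP r6, #5  (cmp 6,5)
BNE top: taken
AND r5, r5, r4 → r5=0&10=0
MUL r5, r5, r4 → r5=0*10=0
SUB r6, r6, #1 → r6=6-1=5
CMP r6, #5  (cmp 5,5)
BNE top: not taken
halt.

0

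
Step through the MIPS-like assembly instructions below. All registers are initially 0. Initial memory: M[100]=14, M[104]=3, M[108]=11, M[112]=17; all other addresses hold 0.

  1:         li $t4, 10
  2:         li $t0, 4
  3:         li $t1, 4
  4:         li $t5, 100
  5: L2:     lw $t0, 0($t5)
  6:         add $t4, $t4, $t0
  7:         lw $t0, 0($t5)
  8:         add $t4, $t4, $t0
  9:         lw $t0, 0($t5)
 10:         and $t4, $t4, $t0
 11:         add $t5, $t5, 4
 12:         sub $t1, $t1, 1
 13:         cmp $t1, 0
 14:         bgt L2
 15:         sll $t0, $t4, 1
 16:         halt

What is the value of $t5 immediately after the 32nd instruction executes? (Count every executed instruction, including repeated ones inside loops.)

li $t4, 10 → $t4=10
li $t0, 4 → $t0=4
li $t1, 4 → $t1=4
li $t5, 100 → $t5=100
lw $t0, 0($t5) → $t0=M[100]=14
add $t4, $t4, $t0 → $t4=10+14=24
lw $t0, 0($t5) → $t0=M[100]=14
add $t4, $t4, $t0 → $t4=24+14=38
lw $t0, 0($t5) → $t0=M[100]=14
and $t4, $t4, $t0 → $t4=38&14=6
add $t5, $t5, 4 → $t5=100+4=104
sub $t1, $t1, 1 → $t1=4-1=3
cmp $t1, 0  (cmp 3,0)
bgt L2: taken
lw $t0, 0($t5) → $t0=M[104]=3
add $t4, $t4, $t0 → $t4=6+3=9
lw $t0, 0($t5) → $t0=M[104]=3
add $t4, $t4, $t0 → $t4=9+3=12
lw $t0, 0($t5) → $t0=M[104]=3
and $t4, $t4, $t0 → $t4=12&3=0
add $t5, $t5, 4 → $t5=104+4=108
sub $t1, $t1, 1 → $t1=3-1=2
cmp $t1, 0  (cmp 2,0)
bgt L2: taken
lw $t0, 0($t5) → $t0=M[108]=11
add $t4, $t4, $t0 → $t4=0+11=11
lw $t0, 0($t5) → $t0=M[108]=11
add $t4, $t4, $t0 → $t4=11+11=22
lw $t0, 0($t5) → $t0=M[108]=11
and $t4, $t4, $t0 → $t4=22&11=2
add $t5, $t5, 4 → $t5=108+4=112
sub $t1, $t1, 1 → $t1=2-1=1
After step 32: $t5 = 112.

112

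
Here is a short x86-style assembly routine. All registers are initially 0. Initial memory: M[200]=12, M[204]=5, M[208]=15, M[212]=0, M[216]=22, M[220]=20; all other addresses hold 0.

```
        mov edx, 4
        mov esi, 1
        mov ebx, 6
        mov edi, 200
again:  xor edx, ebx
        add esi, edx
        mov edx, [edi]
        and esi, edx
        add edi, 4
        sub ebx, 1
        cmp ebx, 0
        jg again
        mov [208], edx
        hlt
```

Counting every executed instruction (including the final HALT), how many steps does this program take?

54

edx=4
esi=1
ebx=6
edi=200
edx=4^6=2
esi=1+2=3
edx=M[200]=12
esi=3&12=0
edi=200+4=204
ebx=6-1=5
cmp ebx, 0  (cmp 5,0)
jg again: taken
edx=12^5=9
esi=0+9=9
edx=M[204]=5
esi=9&5=1
edi=204+4=208
ebx=5-1=4
cmp ebx, 0  (cmp 4,0)
jg again: taken
edx=5^4=1
esi=1+1=2
edx=M[208]=15
esi=2&15=2
edi=208+4=212
ebx=4-1=3
cmp ebx, 0  (cmp 3,0)
jg again: taken
edx=15^3=12
esi=2+12=14
edx=M[212]=0
esi=14&0=0
edi=212+4=216
ebx=3-1=2
cmp ebx, 0  (cmp 2,0)
jg again: taken
edx=0^2=2
esi=0+2=2
edx=M[216]=22
esi=2&22=2
edi=216+4=220
ebx=2-1=1
cmp ebx, 0  (cmp 1,0)
jg again: taken
edx=22^1=23
esi=2+23=25
edx=M[220]=20
esi=25&20=16
edi=220+4=224
ebx=1-1=0
cmp ebx, 0  (cmp 0,0)
jg again: not taken
mov [208], edx → M[208]=20
halt.
Total executed instructions: 54.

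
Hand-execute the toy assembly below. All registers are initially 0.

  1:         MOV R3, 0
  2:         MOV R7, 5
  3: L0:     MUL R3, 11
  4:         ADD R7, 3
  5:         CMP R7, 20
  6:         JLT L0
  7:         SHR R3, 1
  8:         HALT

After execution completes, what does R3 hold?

0

MOV R3, 0 → R3=0
MOV R7, 5 → R7=5
MUL R3, 11 → R3=0*11=0
ADD R7, 3 → R7=5+3=8
CMP R7, 20  (cmp 8,20)
JLT L0: taken
MUL R3, 11 → R3=0*11=0
ADD R7, 3 → R7=8+3=11
CMP R7, 20  (cmp 11,20)
JLT L0: taken
MUL R3, 11 → R3=0*11=0
ADD R7, 3 → R7=11+3=14
CMP R7, 20  (cmp 14,20)
JLT L0: taken
MUL R3, 11 → R3=0*11=0
ADD R7, 3 → R7=14+3=17
CMP R7, 20  (cmp 17,20)
JLT L0: taken
MUL R3, 11 → R3=0*11=0
ADD R7, 3 → R7=17+3=20
CMP R7, 20  (cmp 20,20)
JLT L0: not taken
SHR R3, 1 → R3=0>>1=0
halt.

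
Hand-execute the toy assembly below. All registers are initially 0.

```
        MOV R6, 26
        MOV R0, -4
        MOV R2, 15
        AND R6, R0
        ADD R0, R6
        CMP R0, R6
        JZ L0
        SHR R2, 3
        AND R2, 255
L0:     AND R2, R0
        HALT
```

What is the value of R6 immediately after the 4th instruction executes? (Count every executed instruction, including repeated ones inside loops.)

24

R6=26
R0=-4
R2=15
R6=26&(-4)=24
After step 4: R6 = 24.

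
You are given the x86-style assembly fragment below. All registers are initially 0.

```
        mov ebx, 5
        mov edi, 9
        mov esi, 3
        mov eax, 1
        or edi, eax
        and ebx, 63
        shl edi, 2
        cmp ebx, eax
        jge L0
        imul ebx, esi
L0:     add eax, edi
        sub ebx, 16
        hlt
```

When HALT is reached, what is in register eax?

ebx=5
edi=9
esi=3
eax=1
edi=9|1=9
ebx=5&63=5
edi=9<<2=36
cmp ebx, eax  (cmp 5,1)
jge L0: taken
eax=1+36=37
ebx=5-16=-11
halt.

37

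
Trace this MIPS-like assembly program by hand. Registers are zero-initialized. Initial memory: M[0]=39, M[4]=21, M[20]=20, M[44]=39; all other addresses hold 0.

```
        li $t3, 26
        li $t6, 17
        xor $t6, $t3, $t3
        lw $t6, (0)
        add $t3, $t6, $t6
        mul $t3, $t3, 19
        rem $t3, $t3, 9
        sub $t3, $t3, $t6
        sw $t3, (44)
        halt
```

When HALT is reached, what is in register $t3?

after li $t3, 26: $t3=26
after li $t6, 17: $t6=17
after xor $t6, $t3, $t3: $t6=26^26=0
after lw $t6, (0): $t6=M[0]=39
after add $t3, $t6, $t6: $t3=39+39=78
after mul $t3, $t3, 19: $t3=78*19=1482
after rem $t3, $t3, 9: $t3=1482%9=6
after sub $t3, $t3, $t6: $t3=6-39=-33
sw $t3, (44) → M[44]=-33
halt.

-33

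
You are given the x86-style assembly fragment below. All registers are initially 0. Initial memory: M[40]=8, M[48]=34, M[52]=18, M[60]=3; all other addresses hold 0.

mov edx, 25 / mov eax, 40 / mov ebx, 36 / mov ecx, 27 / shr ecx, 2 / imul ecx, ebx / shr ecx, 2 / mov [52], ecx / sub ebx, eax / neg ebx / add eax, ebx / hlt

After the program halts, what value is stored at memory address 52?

mov edx, 25 → edx=25
mov eax, 40 → eax=40
mov ebx, 36 → ebx=36
mov ecx, 27 → ecx=27
shr ecx, 2 → ecx=27>>2=6
imul ecx, ebx → ecx=6*36=216
shr ecx, 2 → ecx=216>>2=54
mov [52], ecx → M[52]=54
sub ebx, eax → ebx=36-40=-4
neg ebx → ebx=-(-4)=4
add eax, ebx → eax=40+4=44
halt.

54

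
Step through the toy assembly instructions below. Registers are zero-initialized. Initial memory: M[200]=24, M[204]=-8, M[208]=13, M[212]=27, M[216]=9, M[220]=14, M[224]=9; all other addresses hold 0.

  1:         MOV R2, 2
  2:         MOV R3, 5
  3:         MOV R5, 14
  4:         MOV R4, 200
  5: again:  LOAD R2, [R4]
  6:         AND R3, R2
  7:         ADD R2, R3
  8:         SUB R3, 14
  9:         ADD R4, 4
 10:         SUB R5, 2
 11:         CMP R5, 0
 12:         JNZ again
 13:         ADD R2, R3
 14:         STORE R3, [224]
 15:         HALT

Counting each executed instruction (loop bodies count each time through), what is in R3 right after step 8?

MOV R2, 2 → R2=2
MOV R3, 5 → R3=5
MOV R5, 14 → R5=14
MOV R4, 200 → R4=200
LOAD R2, [R4] → R2=M[200]=24
AND R3, R2 → R3=5&24=0
ADD R2, R3 → R2=24+0=24
SUB R3, 14 → R3=0-14=-14
After step 8: R3 = -14.

-14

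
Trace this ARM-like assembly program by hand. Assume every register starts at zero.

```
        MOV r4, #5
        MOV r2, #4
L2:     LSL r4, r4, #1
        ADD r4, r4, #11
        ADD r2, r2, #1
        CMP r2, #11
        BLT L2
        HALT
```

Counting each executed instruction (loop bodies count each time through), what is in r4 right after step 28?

1002

after MOV r4, #5: r4=5
after MOV r2, #4: r2=4
after LSL r4, r4, #1: r4=5<<1=10
after ADD r4, r4, #11: r4=10+11=21
after ADD r2, r2, #1: r2=4+1=5
CMP r2, #11  (cmp 5,11)
BLT L2: taken
after LSL r4, r4, #1: r4=21<<1=42
after ADD r4, r4, #11: r4=42+11=53
after ADD r2, r2, #1: r2=5+1=6
CMP r2, #11  (cmp 6,11)
BLT L2: taken
after LSL r4, r4, #1: r4=53<<1=106
after ADD r4, r4, #11: r4=106+11=117
after ADD r2, r2, #1: r2=6+1=7
CMP r2, #11  (cmp 7,11)
BLT L2: taken
after LSL r4, r4, #1: r4=117<<1=234
after ADD r4, r4, #11: r4=234+11=245
after ADD r2, r2, #1: r2=7+1=8
CMP r2, #11  (cmp 8,11)
BLT L2: taken
after LSL r4, r4, #1: r4=245<<1=490
after ADD r4, r4, #11: r4=490+11=501
after ADD r2, r2, #1: r2=8+1=9
CMP r2, #11  (cmp 9,11)
BLT L2: taken
after LSL r4, r4, #1: r4=501<<1=1002
After step 28: r4 = 1002.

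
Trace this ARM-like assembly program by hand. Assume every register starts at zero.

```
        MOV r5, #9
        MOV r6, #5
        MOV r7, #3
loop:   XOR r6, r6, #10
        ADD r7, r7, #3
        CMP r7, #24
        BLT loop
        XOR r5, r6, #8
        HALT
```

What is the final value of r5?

after MOV r5, #9: r5=9
after MOV r6, #5: r6=5
after MOV r7, #3: r7=3
after XOR r6, r6, #10: r6=5^10=15
after ADD r7, r7, #3: r7=3+3=6
CMP r7, #24  (cmp 6,24)
BLT loop: taken
after XOR r6, r6, #10: r6=15^10=5
after ADD r7, r7, #3: r7=6+3=9
CMP r7, #24  (cmp 9,24)
BLT loop: taken
after XOR r6, r6, #10: r6=5^10=15
after ADD r7, r7, #3: r7=9+3=12
CMP r7, #24  (cmp 12,24)
BLT loop: taken
after XOR r6, r6, #10: r6=15^10=5
after ADD r7, r7, #3: r7=12+3=15
CMP r7, #24  (cmp 15,24)
BLT loop: taken
after XOR r6, r6, #10: r6=5^10=15
after ADD r7, r7, #3: r7=15+3=18
CMP r7, #24  (cmp 18,24)
BLT loop: taken
after XOR r6, r6, #10: r6=15^10=5
after ADD r7, r7, #3: r7=18+3=21
CMP r7, #24  (cmp 21,24)
BLT loop: taken
after XOR r6, r6, #10: r6=5^10=15
after ADD r7, r7, #3: r7=21+3=24
CMP r7, #24  (cmp 24,24)
BLT loop: not taken
after XOR r5, r6, #8: r5=15^8=7
halt.

7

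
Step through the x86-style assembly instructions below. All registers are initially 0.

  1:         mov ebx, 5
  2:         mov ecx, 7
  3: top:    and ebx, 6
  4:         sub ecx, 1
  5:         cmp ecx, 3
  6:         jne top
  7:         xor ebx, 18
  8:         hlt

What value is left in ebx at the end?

22

ebx=5
ecx=7
ebx=5&6=4
ecx=7-1=6
cmp ecx, 3  (cmp 6,3)
jne top: taken
ebx=4&6=4
ecx=6-1=5
cmp ecx, 3  (cmp 5,3)
jne top: taken
ebx=4&6=4
ecx=5-1=4
cmp ecx, 3  (cmp 4,3)
jne top: taken
ebx=4&6=4
ecx=4-1=3
cmp ecx, 3  (cmp 3,3)
jne top: not taken
ebx=4^18=22
halt.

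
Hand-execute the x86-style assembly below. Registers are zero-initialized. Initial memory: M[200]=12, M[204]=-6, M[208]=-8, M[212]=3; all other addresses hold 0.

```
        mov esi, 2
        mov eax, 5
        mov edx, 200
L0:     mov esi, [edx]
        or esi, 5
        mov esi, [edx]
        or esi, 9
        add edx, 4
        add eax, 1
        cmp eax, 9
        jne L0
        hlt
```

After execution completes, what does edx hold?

after mov esi, 2: esi=2
after mov eax, 5: eax=5
after mov edx, 200: edx=200
after mov esi, [edx]: esi=M[200]=12
after or esi, 5: esi=12|5=13
after mov esi, [edx]: esi=M[200]=12
after or esi, 9: esi=12|9=13
after add edx, 4: edx=200+4=204
after add eax, 1: eax=5+1=6
cmp eax, 9  (cmp 6,9)
jne L0: taken
after mov esi, [edx]: esi=M[204]=-6
after or esi, 5: esi=(-6)|5=-1
after mov esi, [edx]: esi=M[204]=-6
after or esi, 9: esi=(-6)|9=-5
after add edx, 4: edx=204+4=208
after add eax, 1: eax=6+1=7
cmp eax, 9  (cmp 7,9)
jne L0: taken
after mov esi, [edx]: esi=M[208]=-8
after or esi, 5: esi=(-8)|5=-3
after mov esi, [edx]: esi=M[208]=-8
after or esi, 9: esi=(-8)|9=-7
after add edx, 4: edx=208+4=212
after add eax, 1: eax=7+1=8
cmp eax, 9  (cmp 8,9)
jne L0: taken
after mov esi, [edx]: esi=M[212]=3
after or esi, 5: esi=3|5=7
after mov esi, [edx]: esi=M[212]=3
after or esi, 9: esi=3|9=11
after add edx, 4: edx=212+4=216
after add eax, 1: eax=8+1=9
cmp eax, 9  (cmp 9,9)
jne L0: not taken
halt.

216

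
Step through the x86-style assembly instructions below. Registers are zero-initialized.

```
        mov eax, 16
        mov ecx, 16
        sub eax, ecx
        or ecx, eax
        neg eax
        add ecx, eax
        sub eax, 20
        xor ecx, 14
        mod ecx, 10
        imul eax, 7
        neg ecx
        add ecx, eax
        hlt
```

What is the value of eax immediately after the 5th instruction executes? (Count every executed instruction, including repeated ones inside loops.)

0

eax=16
ecx=16
eax=16-16=0
ecx=16|0=16
eax=-(0)=0
After step 5: eax = 0.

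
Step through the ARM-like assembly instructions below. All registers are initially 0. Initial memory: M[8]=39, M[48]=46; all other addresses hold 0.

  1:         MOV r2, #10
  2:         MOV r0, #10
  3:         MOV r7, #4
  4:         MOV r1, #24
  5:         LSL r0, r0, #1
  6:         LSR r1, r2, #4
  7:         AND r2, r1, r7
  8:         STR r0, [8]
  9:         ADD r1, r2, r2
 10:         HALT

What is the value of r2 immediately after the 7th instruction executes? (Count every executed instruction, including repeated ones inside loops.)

0

after MOV r2, #10: r2=10
after MOV r0, #10: r0=10
after MOV r7, #4: r7=4
after MOV r1, #24: r1=24
after LSL r0, r0, #1: r0=10<<1=20
after LSR r1, r2, #4: r1=10>>4=0
after AND r2, r1, r7: r2=0&4=0
After step 7: r2 = 0.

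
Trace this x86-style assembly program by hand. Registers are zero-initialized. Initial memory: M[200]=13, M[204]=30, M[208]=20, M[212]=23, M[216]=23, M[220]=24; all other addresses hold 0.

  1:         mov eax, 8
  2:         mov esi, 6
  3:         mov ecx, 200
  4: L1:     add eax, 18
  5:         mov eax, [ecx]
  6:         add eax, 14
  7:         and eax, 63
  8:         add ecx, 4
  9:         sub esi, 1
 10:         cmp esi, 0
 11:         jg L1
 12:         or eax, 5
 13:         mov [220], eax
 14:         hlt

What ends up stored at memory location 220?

eax=8
esi=6
ecx=200
eax=8+18=26
eax=M[200]=13
eax=13+14=27
eax=27&63=27
ecx=200+4=204
esi=6-1=5
cmp esi, 0  (cmp 5,0)
jg L1: taken
eax=27+18=45
eax=M[204]=30
eax=30+14=44
eax=44&63=44
ecx=204+4=208
esi=5-1=4
cmp esi, 0  (cmp 4,0)
jg L1: taken
eax=44+18=62
eax=M[208]=20
eax=20+14=34
eax=34&63=34
ecx=208+4=212
esi=4-1=3
cmp esi, 0  (cmp 3,0)
jg L1: taken
eax=34+18=52
eax=M[212]=23
eax=23+14=37
eax=37&63=37
ecx=212+4=216
esi=3-1=2
cmp esi, 0  (cmp 2,0)
jg L1: taken
eax=37+18=55
eax=M[216]=23
eax=23+14=37
eax=37&63=37
ecx=216+4=220
esi=2-1=1
cmp esi, 0  (cmp 1,0)
jg L1: taken
eax=37+18=55
eax=M[220]=24
eax=24+14=38
eax=38&63=38
ecx=220+4=224
esi=1-1=0
cmp esi, 0  (cmp 0,0)
jg L1: not taken
eax=38|5=39
mov [220], eax → M[220]=39
halt.

39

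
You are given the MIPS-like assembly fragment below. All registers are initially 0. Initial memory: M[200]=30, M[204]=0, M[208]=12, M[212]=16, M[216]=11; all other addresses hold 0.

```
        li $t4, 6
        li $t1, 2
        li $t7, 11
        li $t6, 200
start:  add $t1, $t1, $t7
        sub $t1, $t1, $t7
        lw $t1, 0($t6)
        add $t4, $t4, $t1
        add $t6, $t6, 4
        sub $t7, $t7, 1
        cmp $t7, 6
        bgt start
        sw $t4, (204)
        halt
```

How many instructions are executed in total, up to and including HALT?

$t4=6
$t1=2
$t7=11
$t6=200
$t1=2+11=13
$t1=13-11=2
$t1=M[200]=30
$t4=6+30=36
$t6=200+4=204
$t7=11-1=10
cmp $t7, 6  (cmp 10,6)
bgt start: taken
$t1=30+10=40
$t1=40-10=30
$t1=M[204]=0
$t4=36+0=36
$t6=204+4=208
$t7=10-1=9
cmp $t7, 6  (cmp 9,6)
bgt start: taken
$t1=0+9=9
$t1=9-9=0
$t1=M[208]=12
$t4=36+12=48
$t6=208+4=212
$t7=9-1=8
cmp $t7, 6  (cmp 8,6)
bgt start: taken
$t1=12+8=20
$t1=20-8=12
$t1=M[212]=16
$t4=48+16=64
$t6=212+4=216
$t7=8-1=7
cmp $t7, 6  (cmp 7,6)
bgt start: taken
$t1=16+7=23
$t1=23-7=16
$t1=M[216]=11
$t4=64+11=75
$t6=216+4=220
$t7=7-1=6
cmp $t7, 6  (cmp 6,6)
bgt start: not taken
sw $t4, (204) → M[204]=75
halt.
Total executed instructions: 46.

46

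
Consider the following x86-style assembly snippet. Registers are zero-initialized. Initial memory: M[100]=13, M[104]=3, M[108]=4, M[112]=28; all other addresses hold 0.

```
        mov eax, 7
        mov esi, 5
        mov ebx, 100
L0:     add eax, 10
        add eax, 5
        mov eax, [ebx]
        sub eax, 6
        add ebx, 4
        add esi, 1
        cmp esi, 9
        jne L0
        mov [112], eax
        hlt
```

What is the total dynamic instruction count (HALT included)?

mov eax, 7 → eax=7
mov esi, 5 → esi=5
mov ebx, 100 → ebx=100
add eax, 10 → eax=7+10=17
add eax, 5 → eax=17+5=22
mov eax, [ebx] → eax=M[100]=13
sub eax, 6 → eax=13-6=7
add ebx, 4 → ebx=100+4=104
add esi, 1 → esi=5+1=6
cmp esi, 9  (cmp 6,9)
jne L0: taken
add eax, 10 → eax=7+10=17
add eax, 5 → eax=17+5=22
mov eax, [ebx] → eax=M[104]=3
sub eax, 6 → eax=3-6=-3
add ebx, 4 → ebx=104+4=108
add esi, 1 → esi=6+1=7
cmp esi, 9  (cmp 7,9)
jne L0: taken
add eax, 10 → eax=(-3)+10=7
add eax, 5 → eax=7+5=12
mov eax, [ebx] → eax=M[108]=4
sub eax, 6 → eax=4-6=-2
add ebx, 4 → ebx=108+4=112
add esi, 1 → esi=7+1=8
cmp esi, 9  (cmp 8,9)
jne L0: taken
add eax, 10 → eax=(-2)+10=8
add eax, 5 → eax=8+5=13
mov eax, [ebx] → eax=M[112]=28
sub eax, 6 → eax=28-6=22
add ebx, 4 → ebx=112+4=116
add esi, 1 → esi=8+1=9
cmp esi, 9  (cmp 9,9)
jne L0: not taken
mov [112], eax → M[112]=22
halt.
Total executed instructions: 37.

37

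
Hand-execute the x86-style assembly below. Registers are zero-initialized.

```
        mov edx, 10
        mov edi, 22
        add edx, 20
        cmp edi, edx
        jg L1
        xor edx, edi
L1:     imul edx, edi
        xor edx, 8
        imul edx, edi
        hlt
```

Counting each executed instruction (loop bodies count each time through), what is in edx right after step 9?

after mov edx, 10: edx=10
after mov edi, 22: edi=22
after add edx, 20: edx=10+20=30
cmp edi, edx  (cmp 22,30)
jg L1: not taken
after xor edx, edi: edx=30^22=8
after imul edx, edi: edx=8*22=176
after xor edx, 8: edx=176^8=184
after imul edx, edi: edx=184*22=4048
After step 9: edx = 4048.

4048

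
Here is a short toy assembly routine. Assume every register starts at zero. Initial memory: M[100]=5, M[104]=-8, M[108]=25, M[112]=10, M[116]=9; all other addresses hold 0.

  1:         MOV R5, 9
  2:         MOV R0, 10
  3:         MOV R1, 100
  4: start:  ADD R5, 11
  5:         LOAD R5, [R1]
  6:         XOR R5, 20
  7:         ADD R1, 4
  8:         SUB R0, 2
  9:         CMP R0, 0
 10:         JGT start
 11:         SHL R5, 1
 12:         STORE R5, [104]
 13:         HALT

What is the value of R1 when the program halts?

120

after MOV R5, 9: R5=9
after MOV R0, 10: R0=10
after MOV R1, 100: R1=100
after ADD R5, 11: R5=9+11=20
after LOAD R5, [R1]: R5=M[100]=5
after XOR R5, 20: R5=5^20=17
after ADD R1, 4: R1=100+4=104
after SUB R0, 2: R0=10-2=8
CMP R0, 0  (cmp 8,0)
JGT start: taken
after ADD R5, 11: R5=17+11=28
after LOAD R5, [R1]: R5=M[104]=-8
after XOR R5, 20: R5=(-8)^20=-20
after ADD R1, 4: R1=104+4=108
after SUB R0, 2: R0=8-2=6
CMP R0, 0  (cmp 6,0)
JGT start: taken
after ADD R5, 11: R5=(-20)+11=-9
after LOAD R5, [R1]: R5=M[108]=25
after XOR R5, 20: R5=25^20=13
after ADD R1, 4: R1=108+4=112
after SUB R0, 2: R0=6-2=4
CMP R0, 0  (cmp 4,0)
JGT start: taken
after ADD R5, 11: R5=13+11=24
after LOAD R5, [R1]: R5=M[112]=10
after XOR R5, 20: R5=10^20=30
after ADD R1, 4: R1=112+4=116
after SUB R0, 2: R0=4-2=2
CMP R0, 0  (cmp 2,0)
JGT start: taken
after ADD R5, 11: R5=30+11=41
after LOAD R5, [R1]: R5=M[116]=9
after XOR R5, 20: R5=9^20=29
after ADD R1, 4: R1=116+4=120
after SUB R0, 2: R0=2-2=0
CMP R0, 0  (cmp 0,0)
JGT start: not taken
after SHL R5, 1: R5=29<<1=58
STORE R5, [104] → M[104]=58
halt.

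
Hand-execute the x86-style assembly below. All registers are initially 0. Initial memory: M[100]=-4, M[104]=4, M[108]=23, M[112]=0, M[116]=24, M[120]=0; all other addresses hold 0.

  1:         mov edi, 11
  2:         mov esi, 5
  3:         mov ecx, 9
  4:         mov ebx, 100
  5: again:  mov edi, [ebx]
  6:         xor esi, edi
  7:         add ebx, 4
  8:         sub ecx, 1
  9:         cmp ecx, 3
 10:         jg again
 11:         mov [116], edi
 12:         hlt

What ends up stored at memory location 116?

mov edi, 11 → edi=11
mov esi, 5 → esi=5
mov ecx, 9 → ecx=9
mov ebx, 100 → ebx=100
mov edi, [ebx] → edi=M[100]=-4
xor esi, edi → esi=5^(-4)=-7
add ebx, 4 → ebx=100+4=104
sub ecx, 1 → ecx=9-1=8
cmp ecx, 3  (cmp 8,3)
jg again: taken
mov edi, [ebx] → edi=M[104]=4
xor esi, edi → esi=(-7)^4=-3
add ebx, 4 → ebx=104+4=108
sub ecx, 1 → ecx=8-1=7
cmp ecx, 3  (cmp 7,3)
jg again: taken
mov edi, [ebx] → edi=M[108]=23
xor esi, edi → esi=(-3)^23=-22
add ebx, 4 → ebx=108+4=112
sub ecx, 1 → ecx=7-1=6
cmp ecx, 3  (cmp 6,3)
jg again: taken
mov edi, [ebx] → edi=M[112]=0
xor esi, edi → esi=(-22)^0=-22
add ebx, 4 → ebx=112+4=116
sub ecx, 1 → ecx=6-1=5
cmp ecx, 3  (cmp 5,3)
jg again: taken
mov edi, [ebx] → edi=M[116]=24
xor esi, edi → esi=(-22)^24=-14
add ebx, 4 → ebx=116+4=120
sub ecx, 1 → ecx=5-1=4
cmp ecx, 3  (cmp 4,3)
jg again: taken
mov edi, [ebx] → edi=M[120]=0
xor esi, edi → esi=(-14)^0=-14
add ebx, 4 → ebx=120+4=124
sub ecx, 1 → ecx=4-1=3
cmp ecx, 3  (cmp 3,3)
jg again: not taken
mov [116], edi → M[116]=0
halt.

0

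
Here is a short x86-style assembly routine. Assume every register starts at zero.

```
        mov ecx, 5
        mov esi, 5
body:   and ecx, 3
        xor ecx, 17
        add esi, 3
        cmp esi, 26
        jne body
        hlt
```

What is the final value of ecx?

after mov ecx, 5: ecx=5
after mov esi, 5: esi=5
after and ecx, 3: ecx=5&3=1
after xor ecx, 17: ecx=1^17=16
after add esi, 3: esi=5+3=8
cmp esi, 26  (cmp 8,26)
jne body: taken
after and ecx, 3: ecx=16&3=0
after xor ecx, 17: ecx=0^17=17
after add esi, 3: esi=8+3=11
cmp esi, 26  (cmp 11,26)
jne body: taken
after and ecx, 3: ecx=17&3=1
after xor ecx, 17: ecx=1^17=16
after add esi, 3: esi=11+3=14
cmp esi, 26  (cmp 14,26)
jne body: taken
after and ecx, 3: ecx=16&3=0
after xor ecx, 17: ecx=0^17=17
after add esi, 3: esi=14+3=17
cmp esi, 26  (cmp 17,26)
jne body: taken
after and ecx, 3: ecx=17&3=1
after xor ecx, 17: ecx=1^17=16
after add esi, 3: esi=17+3=20
cmp esi, 26  (cmp 20,26)
jne body: taken
after and ecx, 3: ecx=16&3=0
after xor ecx, 17: ecx=0^17=17
after add esi, 3: esi=20+3=23
cmp esi, 26  (cmp 23,26)
jne body: taken
after and ecx, 3: ecx=17&3=1
after xor ecx, 17: ecx=1^17=16
after add esi, 3: esi=23+3=26
cmp esi, 26  (cmp 26,26)
jne body: not taken
halt.

16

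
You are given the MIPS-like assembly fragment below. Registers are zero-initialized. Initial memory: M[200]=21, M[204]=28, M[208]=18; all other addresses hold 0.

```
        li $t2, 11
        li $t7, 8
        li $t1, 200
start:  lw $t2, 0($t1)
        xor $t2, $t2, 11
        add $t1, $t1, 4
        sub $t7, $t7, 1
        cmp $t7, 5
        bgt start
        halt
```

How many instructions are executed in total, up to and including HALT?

$t2=11
$t7=8
$t1=200
$t2=M[200]=21
$t2=21^11=30
$t1=200+4=204
$t7=8-1=7
cmp $t7, 5  (cmp 7,5)
bgt start: taken
$t2=M[204]=28
$t2=28^11=23
$t1=204+4=208
$t7=7-1=6
cmp $t7, 5  (cmp 6,5)
bgt start: taken
$t2=M[208]=18
$t2=18^11=25
$t1=208+4=212
$t7=6-1=5
cmp $t7, 5  (cmp 5,5)
bgt start: not taken
halt.
Total executed instructions: 22.

22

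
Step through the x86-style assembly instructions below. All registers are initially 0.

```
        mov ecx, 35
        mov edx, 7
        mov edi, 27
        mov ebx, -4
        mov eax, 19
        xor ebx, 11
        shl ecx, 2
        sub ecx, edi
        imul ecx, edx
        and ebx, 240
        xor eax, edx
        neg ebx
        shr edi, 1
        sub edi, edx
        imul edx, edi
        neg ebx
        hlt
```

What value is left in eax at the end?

20

mov ecx, 35 → ecx=35
mov edx, 7 → edx=7
mov edi, 27 → edi=27
mov ebx, -4 → ebx=-4
mov eax, 19 → eax=19
xor ebx, 11 → ebx=(-4)^11=-9
shl ecx, 2 → ecx=35<<2=140
sub ecx, edi → ecx=140-27=113
imul ecx, edx → ecx=113*7=791
and ebx, 240 → ebx=(-9)&240=240
xor eax, edx → eax=19^7=20
neg ebx → ebx=-(240)=-240
shr edi, 1 → edi=27>>1=13
sub edi, edx → edi=13-7=6
imul edx, edi → edx=7*6=42
neg ebx → ebx=-(-240)=240
halt.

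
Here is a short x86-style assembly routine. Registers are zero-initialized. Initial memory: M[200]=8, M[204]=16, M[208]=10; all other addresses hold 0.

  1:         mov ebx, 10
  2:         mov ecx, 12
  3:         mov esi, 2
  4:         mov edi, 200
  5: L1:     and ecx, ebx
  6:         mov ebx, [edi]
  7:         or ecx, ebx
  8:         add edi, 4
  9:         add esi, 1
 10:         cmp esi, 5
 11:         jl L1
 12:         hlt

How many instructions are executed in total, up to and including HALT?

mov ebx, 10 → ebx=10
mov ecx, 12 → ecx=12
mov esi, 2 → esi=2
mov edi, 200 → edi=200
and ecx, ebx → ecx=12&10=8
mov ebx, [edi] → ebx=M[200]=8
or ecx, ebx → ecx=8|8=8
add edi, 4 → edi=200+4=204
add esi, 1 → esi=2+1=3
cmp esi, 5  (cmp 3,5)
jl L1: taken
and ecx, ebx → ecx=8&8=8
mov ebx, [edi] → ebx=M[204]=16
or ecx, ebx → ecx=8|16=24
add edi, 4 → edi=204+4=208
add esi, 1 → esi=3+1=4
cmp esi, 5  (cmp 4,5)
jl L1: taken
and ecx, ebx → ecx=24&16=16
mov ebx, [edi] → ebx=M[208]=10
or ecx, ebx → ecx=16|10=26
add edi, 4 → edi=208+4=212
add esi, 1 → esi=4+1=5
cmp esi, 5  (cmp 5,5)
jl L1: not taken
halt.
Total executed instructions: 26.

26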